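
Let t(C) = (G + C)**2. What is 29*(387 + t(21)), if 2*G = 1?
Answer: 98513/4 ≈ 24628.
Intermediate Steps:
G = 1/2 (G = (1/2)*1 = 1/2 ≈ 0.50000)
t(C) = (1/2 + C)**2
29*(387 + t(21)) = 29*(387 + (1 + 2*21)**2/4) = 29*(387 + (1 + 42)**2/4) = 29*(387 + (1/4)*43**2) = 29*(387 + (1/4)*1849) = 29*(387 + 1849/4) = 29*(3397/4) = 98513/4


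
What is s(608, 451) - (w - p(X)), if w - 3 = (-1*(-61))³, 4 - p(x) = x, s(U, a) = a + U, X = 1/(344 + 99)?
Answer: -100083004/443 ≈ -2.2592e+5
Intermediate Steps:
X = 1/443 ≈ 0.0022573
s(U, a) = U + a
p(x) = 4 - x
w = 226984 (w = 3 + (-1*(-61))³ = 3 + 61³ = 3 + 226981 = 226984)
s(608, 451) - (w - p(X)) = (608 + 451) - (226984 - (4 - 1*1/443)) = 1059 - (226984 - (4 - 1/443)) = 1059 - (226984 - 1*1771/443) = 1059 - (226984 - 1771/443) = 1059 - 1*100552141/443 = 1059 - 100552141/443 = -100083004/443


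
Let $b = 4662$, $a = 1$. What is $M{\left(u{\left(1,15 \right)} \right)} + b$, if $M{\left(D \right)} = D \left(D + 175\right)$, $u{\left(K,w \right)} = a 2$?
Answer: $5016$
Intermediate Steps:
$u{\left(K,w \right)} = 2$ ($u{\left(K,w \right)} = 1 \cdot 2 = 2$)
$M{\left(D \right)} = D \left(175 + D\right)$
$M{\left(u{\left(1,15 \right)} \right)} + b = 2 \left(175 + 2\right) + 4662 = 2 \cdot 177 + 4662 = 354 + 4662 = 5016$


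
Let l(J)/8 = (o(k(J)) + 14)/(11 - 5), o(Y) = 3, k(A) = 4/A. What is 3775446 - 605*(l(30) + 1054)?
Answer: 9372188/3 ≈ 3.1241e+6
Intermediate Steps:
l(J) = 68/3 (l(J) = 8*((3 + 14)/(11 - 5)) = 8*(17/6) = 68/3)
3775446 - 605*(l(30) + 1054) = 3775446 - 605*(68/3 + 1054) = 3775446 - 605*3230/3 = 3775446 - 1954150/3 = 9372188/3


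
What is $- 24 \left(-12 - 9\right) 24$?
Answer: $12096$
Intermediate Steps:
$- 24 \left(-12 - 9\right) 24 = \left(-24\right) \left(-21\right) 24 = 504 \cdot 24 = 12096$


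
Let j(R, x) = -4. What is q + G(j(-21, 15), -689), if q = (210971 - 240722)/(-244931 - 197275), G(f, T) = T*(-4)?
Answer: 406249829/147402 ≈ 2756.1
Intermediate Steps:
G(f, T) = -4*T
q = 9917/147402 (q = -29751/(-442206) = -29751*(-1/442206) = 9917/147402 ≈ 0.067279)
q + G(j(-21, 15), -689) = 9917/147402 - 4*(-689) = 9917/147402 + 2756 = 406249829/147402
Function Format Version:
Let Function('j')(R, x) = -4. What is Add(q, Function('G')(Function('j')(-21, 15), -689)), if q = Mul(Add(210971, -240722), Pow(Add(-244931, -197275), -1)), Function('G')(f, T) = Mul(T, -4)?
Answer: Rational(406249829, 147402) ≈ 2756.1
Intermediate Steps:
Function('G')(f, T) = Mul(-4, T)
q = Rational(9917, 147402) (q = Mul(-29751, Pow(-442206, -1)) = Mul(-29751, Rational(-1, 442206)) = Rational(9917, 147402) ≈ 0.067279)
Add(q, Function('G')(Function('j')(-21, 15), -689)) = Add(Rational(9917, 147402), Mul(-4, -689)) = Add(Rational(9917, 147402), 2756) = Rational(406249829, 147402)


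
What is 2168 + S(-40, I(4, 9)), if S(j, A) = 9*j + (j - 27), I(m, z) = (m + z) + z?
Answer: 1741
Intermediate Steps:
I(m, z) = m + 2*z
S(j, A) = -27 + 10*j (S(j, A) = 9*j + (-27 + j) = -27 + 10*j)
2168 + S(-40, I(4, 9)) = 2168 + (-27 + 10*(-40)) = 2168 + (-27 - 400) = 2168 - 427 = 1741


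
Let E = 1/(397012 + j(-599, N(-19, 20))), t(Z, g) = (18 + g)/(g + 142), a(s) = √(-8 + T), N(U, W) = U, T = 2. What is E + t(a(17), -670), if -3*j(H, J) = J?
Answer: 194142361/157219260 ≈ 1.2349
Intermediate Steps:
j(H, J) = -J/3
a(s) = I*√6 (a(s) = √(-8 + 2) = √(-6) = I*√6)
t(Z, g) = (18 + g)/(142 + g)
E = 3/1191055 (E = 1/(397012 - ⅓*(-19)) = 1/(397012 + 19/3) = 1/(1191055/3) = 3/1191055 ≈ 2.5188e-6)
E + t(a(17), -670) = 3/1191055 + (18 - 670)/(142 - 670) = 3/1191055 - 652/(-528) = 3/1191055 - 1/528*(-652) = 3/1191055 + 163/132 = 194142361/157219260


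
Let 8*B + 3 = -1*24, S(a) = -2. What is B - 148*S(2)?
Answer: 2341/8 ≈ 292.63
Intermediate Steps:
B = -27/8 (B = -3/8 + (-1*24)/8 = -3/8 + (⅛)*(-24) = -3/8 - 3 = -27/8 ≈ -3.3750)
B - 148*S(2) = -27/8 - 148*(-2) = -27/8 + 296 = 2341/8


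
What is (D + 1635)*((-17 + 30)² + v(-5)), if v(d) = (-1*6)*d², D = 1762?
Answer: 64543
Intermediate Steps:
v(d) = -6*d²
(D + 1635)*((-17 + 30)² + v(-5)) = (1762 + 1635)*((-17 + 30)² - 6*(-5)²) = 3397*(13² - 6*25) = 3397*(169 - 150) = 3397*19 = 64543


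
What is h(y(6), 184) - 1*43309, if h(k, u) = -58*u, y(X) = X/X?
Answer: -53981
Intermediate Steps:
y(X) = 1
h(y(6), 184) - 1*43309 = -58*184 - 1*43309 = -10672 - 43309 = -53981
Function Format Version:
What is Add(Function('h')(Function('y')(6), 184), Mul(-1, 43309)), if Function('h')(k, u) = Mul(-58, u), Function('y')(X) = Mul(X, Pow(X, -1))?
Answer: -53981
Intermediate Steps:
Function('y')(X) = 1
Add(Function('h')(Function('y')(6), 184), Mul(-1, 43309)) = Add(Mul(-58, 184), Mul(-1, 43309)) = Add(-10672, -43309) = -53981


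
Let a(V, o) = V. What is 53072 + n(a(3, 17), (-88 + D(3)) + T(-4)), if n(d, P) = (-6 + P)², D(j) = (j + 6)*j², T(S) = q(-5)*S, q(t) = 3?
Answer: 53697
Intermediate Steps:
T(S) = 3*S
D(j) = j²*(6 + j) (D(j) = (6 + j)*j² = j²*(6 + j))
53072 + n(a(3, 17), (-88 + D(3)) + T(-4)) = 53072 + (-6 + ((-88 + 3²*(6 + 3)) + 3*(-4)))² = 53072 + (-6 + ((-88 + 9*9) - 12))² = 53072 + (-6 + ((-88 + 81) - 12))² = 53072 + (-6 + (-7 - 12))² = 53072 + (-6 - 19)² = 53072 + (-25)² = 53072 + 625 = 53697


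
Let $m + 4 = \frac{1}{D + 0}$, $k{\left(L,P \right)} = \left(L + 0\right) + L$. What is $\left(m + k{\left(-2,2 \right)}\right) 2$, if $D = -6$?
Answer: $- \frac{49}{3} \approx -16.333$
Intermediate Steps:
$k{\left(L,P \right)} = 2 L$ ($k{\left(L,P \right)} = L + L = 2 L$)
$m = - \frac{25}{6}$ ($m = -4 + \frac{1}{-6 + 0} = -4 + \frac{1}{-6} = -4 - \frac{1}{6} = - \frac{25}{6} \approx -4.1667$)
$\left(m + k{\left(-2,2 \right)}\right) 2 = \left(- \frac{25}{6} + 2 \left(-2\right)\right) 2 = \left(- \frac{25}{6} - 4\right) 2 = \left(- \frac{49}{6}\right) 2 = - \frac{49}{3}$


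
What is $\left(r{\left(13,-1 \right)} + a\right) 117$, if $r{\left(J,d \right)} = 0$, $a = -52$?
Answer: $-6084$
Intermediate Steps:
$\left(r{\left(13,-1 \right)} + a\right) 117 = \left(0 - 52\right) 117 = \left(-52\right) 117 = -6084$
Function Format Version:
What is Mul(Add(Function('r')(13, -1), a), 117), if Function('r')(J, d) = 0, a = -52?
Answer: -6084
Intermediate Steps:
Mul(Add(Function('r')(13, -1), a), 117) = Mul(Add(0, -52), 117) = Mul(-52, 117) = -6084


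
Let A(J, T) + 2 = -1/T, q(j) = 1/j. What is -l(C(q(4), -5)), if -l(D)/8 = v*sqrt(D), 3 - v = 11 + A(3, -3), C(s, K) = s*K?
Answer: -76*I*sqrt(5)/3 ≈ -56.647*I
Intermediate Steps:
q(j) = 1/j
A(J, T) = -2 - 1/T
C(s, K) = K*s
v = -19/3 (v = 3 - (11 + (-2 - 1/(-3))) = 3 - (11 + (-2 - 1*(-1/3))) = 3 - (11 + (-2 + 1/3)) = 3 - (11 - 5/3) = 3 - 1*28/3 = 3 - 28/3 = -19/3 ≈ -6.3333)
l(D) = 152*sqrt(D)/3 (l(D) = -(-152)*sqrt(D)/3 = 152*sqrt(D)/3)
-l(C(q(4), -5)) = -152*sqrt(-5/4)/3 = -152*I*sqrt(5)/2/3 = -76*I*sqrt(5)/3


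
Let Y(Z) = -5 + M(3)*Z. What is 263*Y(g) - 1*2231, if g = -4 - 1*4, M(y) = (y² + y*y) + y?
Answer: -47730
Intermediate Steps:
M(y) = y + 2*y² (M(y) = (y² + y²) + y = 2*y² + y = y + 2*y²)
g = -8 (g = -4 - 4 = -8)
Y(Z) = -5 + 21*Z (Y(Z) = -5 + (3*(1 + 2*3))*Z = -5 + (3*(1 + 6))*Z = -5 + (3*7)*Z = -5 + 21*Z)
263*Y(g) - 1*2231 = 263*(-5 + 21*(-8)) - 1*2231 = 263*(-5 - 168) - 2231 = 263*(-173) - 2231 = -45499 - 2231 = -47730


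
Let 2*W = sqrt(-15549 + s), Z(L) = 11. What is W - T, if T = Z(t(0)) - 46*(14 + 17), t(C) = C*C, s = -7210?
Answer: 1415 + I*sqrt(22759)/2 ≈ 1415.0 + 75.43*I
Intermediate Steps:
t(C) = C**2
T = -1415 (T = 11 - 46*(14 + 17) = 11 - 46*31 = 11 - 1426 = -1415)
W = I*sqrt(22759)/2 (W = sqrt(-15549 - 7210)/2 = sqrt(-22759)/2 = (I*sqrt(22759))/2 = I*sqrt(22759)/2 ≈ 75.43*I)
W - T = I*sqrt(22759)/2 - 1*(-1415) = I*sqrt(22759)/2 + 1415 = 1415 + I*sqrt(22759)/2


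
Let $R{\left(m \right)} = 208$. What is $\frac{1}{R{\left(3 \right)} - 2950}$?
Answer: $- \frac{1}{2742} \approx -0.0003647$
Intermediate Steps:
$\frac{1}{R{\left(3 \right)} - 2950} = \frac{1}{208 - 2950} = \frac{1}{-2742} = - \frac{1}{2742}$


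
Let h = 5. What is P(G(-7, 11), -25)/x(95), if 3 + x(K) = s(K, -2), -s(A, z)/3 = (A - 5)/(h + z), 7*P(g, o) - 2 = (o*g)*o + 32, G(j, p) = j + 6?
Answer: 197/217 ≈ 0.90783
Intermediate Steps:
G(j, p) = 6 + j
P(g, o) = 34/7 + g*o**2/7 (P(g, o) = 2/7 + ((o*g)*o + 32)/7 = 2/7 + ((g*o)*o + 32)/7 = 2/7 + (g*o**2 + 32)/7 = 2/7 + (32 + g*o**2)/7 = 2/7 + (32/7 + g*o**2/7) = 34/7 + g*o**2/7)
s(A, z) = -3*(-5 + A)/(5 + z) (s(A, z) = -3*(A - 5)/(5 + z) = -3*(-5 + A)/(5 + z))
x(K) = 2 - K (x(K) = -3 + 3*(5 - K)/(5 - 2) = -3 + 3*(5 - K)/3 = -3 + 3*(1/3)*(5 - K) = -3 + (5 - K) = 2 - K)
P(G(-7, 11), -25)/x(95) = (34/7 + (1/7)*(6 - 7)*(-25)**2)/(2 - 1*95) = (34/7 + (1/7)*(-1)*625)/(2 - 95) = (34/7 - 625/7)/(-93) = -591/7*(-1/93) = 197/217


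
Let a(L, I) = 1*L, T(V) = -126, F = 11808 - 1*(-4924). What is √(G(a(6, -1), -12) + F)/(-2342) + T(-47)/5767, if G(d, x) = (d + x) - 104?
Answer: -126/5767 - √16622/2342 ≈ -0.076898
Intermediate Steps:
F = 16732 (F = 11808 + 4924 = 16732)
a(L, I) = L
G(d, x) = -104 + d + x
√(G(a(6, -1), -12) + F)/(-2342) + T(-47)/5767 = √((-104 + 6 - 12) + 16732)/(-2342) - 126/5767 = √(-110 + 16732)*(-1/2342) - 126*1/5767 = √16622*(-1/2342) - 126/5767 = -√16622/2342 - 126/5767 = -126/5767 - √16622/2342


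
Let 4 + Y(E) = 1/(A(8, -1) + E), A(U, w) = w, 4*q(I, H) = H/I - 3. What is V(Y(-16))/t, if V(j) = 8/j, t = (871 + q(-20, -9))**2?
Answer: -870400/334525637229 ≈ -2.6019e-6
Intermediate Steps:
q(I, H) = -3/4 + H/(4*I) (q(I, H) = (H/I - 3)/4 = (-3 + H/I)/4 = -3/4 + H/(4*I))
t = 4848197641/6400 (t = (871 + (1/4)*(-9 - 3*(-20))/(-20))**2 = (871 + (1/4)*(-1/20)*(-9 + 60))**2 = (871 + (1/4)*(-1/20)*51)**2 = (871 - 51/80)**2 = (69629/80)**2 = 4848197641/6400 ≈ 7.5753e+5)
Y(E) = -4 + 1/(-1 + E)
V(Y(-16))/t = (8/(((5 - 4*(-16))/(-1 - 16))))/(4848197641/6400) = (8/(((5 + 64)/(-17))))*(6400/4848197641) = (8/((-1/17*69)))*(6400/4848197641) = (8/(-69/17))*(6400/4848197641) = (8*(-17/69))*(6400/4848197641) = -136/69*6400/4848197641 = -870400/334525637229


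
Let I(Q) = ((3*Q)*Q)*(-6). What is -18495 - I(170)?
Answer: 501705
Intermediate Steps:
I(Q) = -18*Q² (I(Q) = (3*Q²)*(-6) = -18*Q²)
-18495 - I(170) = -18495 - (-18)*170² = -18495 - (-18)*28900 = -18495 - 1*(-520200) = -18495 + 520200 = 501705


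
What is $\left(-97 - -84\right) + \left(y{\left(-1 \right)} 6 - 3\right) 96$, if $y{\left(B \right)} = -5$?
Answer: $-3181$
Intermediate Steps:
$\left(-97 - -84\right) + \left(y{\left(-1 \right)} 6 - 3\right) 96 = \left(-97 - -84\right) + \left(\left(-5\right) 6 - 3\right) 96 = \left(-97 + 84\right) + \left(-30 - 3\right) 96 = -13 - 3168 = -3181$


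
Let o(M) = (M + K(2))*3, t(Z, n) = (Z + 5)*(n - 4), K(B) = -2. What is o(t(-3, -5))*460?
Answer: -27600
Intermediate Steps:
t(Z, n) = (-4 + n)*(5 + Z) (t(Z, n) = (5 + Z)*(-4 + n) = (-4 + n)*(5 + Z))
o(M) = -6 + 3*M (o(M) = (M - 2)*3 = (-2 + M)*3 = -6 + 3*M)
o(t(-3, -5))*460 = (-6 + 3*(-20 - 4*(-3) + 5*(-5) - 3*(-5)))*460 = (-6 + 3*(-20 + 12 - 25 + 15))*460 = (-6 + 3*(-18))*460 = (-6 - 54)*460 = -60*460 = -27600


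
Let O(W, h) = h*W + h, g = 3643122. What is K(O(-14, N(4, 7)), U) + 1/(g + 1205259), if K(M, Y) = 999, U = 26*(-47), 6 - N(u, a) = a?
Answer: 4843532620/4848381 ≈ 999.00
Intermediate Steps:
N(u, a) = 6 - a
U = -1222
O(W, h) = h + W*h (O(W, h) = W*h + h = h + W*h)
K(O(-14, N(4, 7)), U) + 1/(g + 1205259) = 999 + 1/(3643122 + 1205259) = 999 + 1/4848381 = 4843532620/4848381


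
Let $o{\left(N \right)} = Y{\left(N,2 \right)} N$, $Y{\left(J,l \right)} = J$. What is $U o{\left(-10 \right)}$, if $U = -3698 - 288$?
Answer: $-398600$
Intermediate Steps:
$U = -3986$
$o{\left(N \right)} = N^{2}$ ($o{\left(N \right)} = N N = N^{2}$)
$U o{\left(-10 \right)} = - 3986 \left(-10\right)^{2} = \left(-3986\right) 100 = -398600$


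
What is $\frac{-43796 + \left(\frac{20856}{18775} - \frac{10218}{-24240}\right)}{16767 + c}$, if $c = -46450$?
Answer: $\frac{664370832787}{450297046600} \approx 1.4754$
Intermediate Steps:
$\frac{-43796 + \left(\frac{20856}{18775} - \frac{10218}{-24240}\right)}{16767 + c} = \frac{-43796 + \left(\frac{20856}{18775} - \frac{10218}{-24240}\right)}{16767 - 46450} = \frac{-43796 + \left(20856 \cdot \frac{1}{18775} - - \frac{1703}{4040}\right)}{-29683} = \left(-43796 + \left(\frac{20856}{18775} + \frac{1703}{4040}\right)\right) \left(- \frac{1}{29683}\right) = \left(-43796 + \frac{23246413}{15170200}\right) \left(- \frac{1}{29683}\right) = \left(- \frac{664370832787}{15170200}\right) \left(- \frac{1}{29683}\right) = \frac{664370832787}{450297046600}$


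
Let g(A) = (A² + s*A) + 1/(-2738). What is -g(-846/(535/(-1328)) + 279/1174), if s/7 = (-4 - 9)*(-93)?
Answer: -11981388088960304184061/540066458848900 ≈ -2.2185e+7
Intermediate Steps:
s = 8463 (s = 7*((-4 - 9)*(-93)) = 7*(-13*(-93)) = 7*1209 = 8463)
g(A) = -1/2738 + A² + 8463*A (g(A) = (A² + 8463*A) + 1/(-2738) = (A² + 8463*A) - 1/2738 = -1/2738 + A² + 8463*A)
-g(-846/(535/(-1328)) + 279/1174) = -(-1/2738 + (-846/(535/(-1328)) + 279/1174)² + 8463*(-846/(535/(-1328)) + 279/1174)) = -(-1/2738 + (-846/(535*(-1/1328)) + 279*(1/1174))² + 8463*(-846/(535*(-1/1328)) + 279*(1/1174))) = -(-1/2738 + (-846/(-535/1328) + 279/1174)² + 8463*(-846/(-535/1328) + 279/1174)) = -(-1/2738 + (-846*(-1328/535) + 279/1174)² + 8463*(-846*(-1328/535) + 279/1174)) = -(-1/2738 + (1123488/535 + 279/1174)² + 8463*(1123488/535 + 279/1174)) = -(-1/2738 + (1319124177/628090)² + 8463*(1319124177/628090)) = -(-1/2738 + 1740088594345927329/394497048100 + 11163747909951/628090) = -1*11981388088960304184061/540066458848900 = -11981388088960304184061/540066458848900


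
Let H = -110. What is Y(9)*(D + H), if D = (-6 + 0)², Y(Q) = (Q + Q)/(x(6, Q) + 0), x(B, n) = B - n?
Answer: 444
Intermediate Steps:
Y(Q) = 2*Q/(6 - Q) (Y(Q) = (Q + Q)/((6 - Q) + 0) = (2*Q)/(6 - Q) = 2*Q/(6 - Q))
D = 36 (D = (-6)² = 36)
Y(9)*(D + H) = (-2*9/(-6 + 9))*(36 - 110) = -2*9/3*(-74) = -2*9*⅓*(-74) = -6*(-74) = 444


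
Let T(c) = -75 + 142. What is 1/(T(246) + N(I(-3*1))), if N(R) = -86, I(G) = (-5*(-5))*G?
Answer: -1/19 ≈ -0.052632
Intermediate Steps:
I(G) = 25*G
T(c) = 67
1/(T(246) + N(I(-3*1))) = 1/(67 - 86) = 1/(-19) = -1/19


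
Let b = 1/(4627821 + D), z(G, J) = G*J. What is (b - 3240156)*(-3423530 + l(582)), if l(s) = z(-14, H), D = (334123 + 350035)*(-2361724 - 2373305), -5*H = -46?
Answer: 59894035934267854328052266/5399172237935 ≈ 1.1093e+13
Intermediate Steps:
H = 46/5 (H = -1/5*(-46) = 46/5 ≈ 9.2000)
D = -3239507970582 (D = 684158*(-4735029) = -3239507970582)
l(s) = -644/5 (l(s) = -14*46/5 = -644/5)
b = -1/3239503342761 (b = 1/(4627821 - 3239507970582) = 1/(-3239503342761) = -1/3239503342761 ≈ -3.0869e-13)
(b - 3240156)*(-3423530 + l(582)) = (-1/3239503342761 - 3240156)*(-3423530 - 644/5) = -10496496193067110717/3239503342761*(-17118294/5) = 59894035934267854328052266/5399172237935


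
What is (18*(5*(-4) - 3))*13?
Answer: -5382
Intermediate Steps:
(18*(5*(-4) - 3))*13 = (18*(-20 - 3))*13 = (18*(-23))*13 = -414*13 = -5382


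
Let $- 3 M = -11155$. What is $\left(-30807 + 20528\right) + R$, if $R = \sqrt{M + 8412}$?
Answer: $-10279 + \frac{\sqrt{109173}}{3} \approx -10169.0$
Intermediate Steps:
$M = \frac{11155}{3}$ ($M = \left(- \frac{1}{3}\right) \left(-11155\right) = \frac{11155}{3} \approx 3718.3$)
$R = \frac{\sqrt{109173}}{3}$ ($R = \sqrt{\frac{11155}{3} + 8412} = \sqrt{\frac{36391}{3}} = \frac{\sqrt{109173}}{3} \approx 110.14$)
$\left(-30807 + 20528\right) + R = \left(-30807 + 20528\right) + \frac{\sqrt{109173}}{3} = -10279 + \frac{\sqrt{109173}}{3}$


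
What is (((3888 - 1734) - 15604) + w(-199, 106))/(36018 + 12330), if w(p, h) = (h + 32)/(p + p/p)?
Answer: -443873/1595484 ≈ -0.27821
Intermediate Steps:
w(p, h) = (32 + h)/(1 + p) (w(p, h) = (32 + h)/(p + 1) = (32 + h)/(1 + p))
(((3888 - 1734) - 15604) + w(-199, 106))/(36018 + 12330) = (((3888 - 1734) - 15604) + (32 + 106)/(1 - 199))/(36018 + 12330) = ((2154 - 15604) + 138/(-198))/48348 = (-13450 - 1/198*138)*(1/48348) = (-13450 - 23/33)*(1/48348) = -443873/33*1/48348 = -443873/1595484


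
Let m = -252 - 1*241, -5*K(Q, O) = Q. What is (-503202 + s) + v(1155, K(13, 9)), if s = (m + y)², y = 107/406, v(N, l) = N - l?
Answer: -213672940587/824180 ≈ -2.5926e+5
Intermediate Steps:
K(Q, O) = -Q/5
m = -493 (m = -252 - 241 = -493)
y = 107/406 (y = 107*(1/406) = 107/406 ≈ 0.26355)
s = 40020402601/164836 (s = (-493 + 107/406)² = (-200051/406)² = 40020402601/164836 ≈ 2.4279e+5)
(-503202 + s) + v(1155, K(13, 9)) = (-503202 + 40020402601/164836) + (1155 - (-1)*13/5) = -42925402271/164836 + (1155 - 1*(-13/5)) = -42925402271/164836 + (1155 + 13/5) = -42925402271/164836 + 5788/5 = -213672940587/824180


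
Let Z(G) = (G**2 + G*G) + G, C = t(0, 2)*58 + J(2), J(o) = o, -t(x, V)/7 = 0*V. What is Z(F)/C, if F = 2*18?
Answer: 1314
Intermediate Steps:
t(x, V) = 0 (t(x, V) = -0*V = -7*0 = 0)
F = 36
C = 2 (C = 0*58 + 2 = 0 + 2 = 2)
Z(G) = G + 2*G**2 (Z(G) = (G**2 + G**2) + G = 2*G**2 + G = G + 2*G**2)
Z(F)/C = (36*(1 + 2*36))/2 = (36*(1 + 72))*(1/2) = (36*73)*(1/2) = 2628*(1/2) = 1314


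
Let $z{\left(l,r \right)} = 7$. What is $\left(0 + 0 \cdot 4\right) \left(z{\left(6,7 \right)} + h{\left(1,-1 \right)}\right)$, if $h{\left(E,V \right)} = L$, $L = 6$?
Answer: $0$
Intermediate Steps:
$h{\left(E,V \right)} = 6$
$\left(0 + 0 \cdot 4\right) \left(z{\left(6,7 \right)} + h{\left(1,-1 \right)}\right) = \left(0 + 0 \cdot 4\right) \left(7 + 6\right) = \left(0 + 0\right) 13 = 0 \cdot 13 = 0$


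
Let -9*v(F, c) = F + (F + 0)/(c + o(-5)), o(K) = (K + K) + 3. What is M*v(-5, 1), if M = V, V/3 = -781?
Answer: -19525/18 ≈ -1084.7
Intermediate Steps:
V = -2343 (V = 3*(-781) = -2343)
M = -2343
o(K) = 3 + 2*K (o(K) = 2*K + 3 = 3 + 2*K)
v(F, c) = -F/9 - F/(9*(-7 + c)) (v(F, c) = -(F + (F + 0)/(c + (3 + 2*(-5))))/9 = -(F + F/(c + (3 - 10)))/9 = -(F + F/(c - 7))/9 = -(F + F/(-7 + c))/9 = -F/9 - F/(9*(-7 + c)))
M*v(-5, 1) = -781*(-5)*(6 - 1*1)/(3*(-7 + 1)) = -781*(-5)*(6 - 1)/(3*(-6)) = -781*(-5)*(-1)*5/(3*6) = -2343*25/54 = -19525/18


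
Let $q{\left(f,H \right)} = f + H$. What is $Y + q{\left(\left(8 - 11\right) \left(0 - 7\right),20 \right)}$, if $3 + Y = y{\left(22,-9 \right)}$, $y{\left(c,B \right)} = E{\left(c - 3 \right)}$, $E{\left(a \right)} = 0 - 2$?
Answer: $36$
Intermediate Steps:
$E{\left(a \right)} = -2$ ($E{\left(a \right)} = 0 - 2 = -2$)
$y{\left(c,B \right)} = -2$
$Y = -5$ ($Y = -3 - 2 = -5$)
$q{\left(f,H \right)} = H + f$
$Y + q{\left(\left(8 - 11\right) \left(0 - 7\right),20 \right)} = -5 + \left(20 + \left(8 - 11\right) \left(0 - 7\right)\right) = -5 + \left(20 - -21\right) = -5 + \left(20 + 21\right) = -5 + 41 = 36$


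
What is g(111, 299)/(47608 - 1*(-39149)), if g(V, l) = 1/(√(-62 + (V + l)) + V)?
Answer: 37/346247187 - 2*√87/1038741561 ≈ 8.8901e-8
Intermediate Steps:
g(V, l) = 1/(V + √(-62 + V + l)) (g(V, l) = 1/(√(-62 + V + l) + V) = 1/(V + √(-62 + V + l)))
g(111, 299)/(47608 - 1*(-39149)) = 1/((111 + √(-62 + 111 + 299))*(47608 - 1*(-39149))) = 1/((111 + √348)*(47608 + 39149)) = 1/((111 + 2*√87)*86757) = (1/86757)/(111 + 2*√87) = 1/(86757*(111 + 2*√87))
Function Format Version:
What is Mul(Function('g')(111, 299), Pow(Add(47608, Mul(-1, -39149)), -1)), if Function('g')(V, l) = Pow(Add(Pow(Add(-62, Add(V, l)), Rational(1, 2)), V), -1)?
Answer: Add(Rational(37, 346247187), Mul(Rational(-2, 1038741561), Pow(87, Rational(1, 2)))) ≈ 8.8901e-8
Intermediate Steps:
Function('g')(V, l) = Pow(Add(V, Pow(Add(-62, V, l), Rational(1, 2))), -1) (Function('g')(V, l) = Pow(Add(Pow(Add(-62, V, l), Rational(1, 2)), V), -1) = Pow(Add(V, Pow(Add(-62, V, l), Rational(1, 2))), -1))
Mul(Function('g')(111, 299), Pow(Add(47608, Mul(-1, -39149)), -1)) = Mul(Pow(Add(111, Pow(Add(-62, 111, 299), Rational(1, 2))), -1), Pow(Add(47608, Mul(-1, -39149)), -1)) = Mul(Pow(Add(111, Pow(348, Rational(1, 2))), -1), Pow(Add(47608, 39149), -1)) = Mul(Pow(Add(111, Mul(2, Pow(87, Rational(1, 2)))), -1), Pow(86757, -1)) = Mul(Pow(Add(111, Mul(2, Pow(87, Rational(1, 2)))), -1), Rational(1, 86757)) = Mul(Rational(1, 86757), Pow(Add(111, Mul(2, Pow(87, Rational(1, 2)))), -1))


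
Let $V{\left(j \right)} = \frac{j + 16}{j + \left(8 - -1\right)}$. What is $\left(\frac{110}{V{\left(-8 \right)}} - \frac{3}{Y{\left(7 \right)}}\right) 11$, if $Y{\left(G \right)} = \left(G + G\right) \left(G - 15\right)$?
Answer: $\frac{16973}{112} \approx 151.54$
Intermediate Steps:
$Y{\left(G \right)} = 2 G \left(-15 + G\right)$
$V{\left(j \right)} = \frac{16 + j}{9 + j}$ ($V{\left(j \right)} = \frac{16 + j}{j + \left(8 + 1\right)} = \frac{16 + j}{j + 9} = \frac{16 + j}{9 + j}$)
$\left(\frac{110}{V{\left(-8 \right)}} - \frac{3}{Y{\left(7 \right)}}\right) 11 = \left(\frac{110}{\frac{1}{9 - 8} \left(16 - 8\right)} - \frac{3}{2 \cdot 7 \left(-15 + 7\right)}\right) 11 = \left(\frac{110}{1^{-1} \cdot 8} - \frac{3}{2 \cdot 7 \left(-8\right)}\right) 11 = \left(\frac{110}{1 \cdot 8} - \frac{3}{-112}\right) 11 = \left(\frac{110}{8} - - \frac{3}{112}\right) 11 = \left(110 \cdot \frac{1}{8} + \frac{3}{112}\right) 11 = \left(\frac{55}{4} + \frac{3}{112}\right) 11 = \frac{1543}{112} \cdot 11 = \frac{16973}{112}$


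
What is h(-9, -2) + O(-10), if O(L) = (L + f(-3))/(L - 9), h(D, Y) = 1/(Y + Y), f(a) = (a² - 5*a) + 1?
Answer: -79/76 ≈ -1.0395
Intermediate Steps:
f(a) = 1 + a² - 5*a
h(D, Y) = 1/(2*Y)
O(L) = (25 + L)/(-9 + L) (O(L) = (L + (1 + (-3)² - 5*(-3)))/(L - 9) = (L + (1 + 9 + 15))/(-9 + L) = (L + 25)/(-9 + L) = (25 + L)/(-9 + L))
h(-9, -2) + O(-10) = (½)/(-2) + (25 - 10)/(-9 - 10) = (½)*(-½) + 15/(-19) = -¼ - 1/19*15 = -¼ - 15/19 = -79/76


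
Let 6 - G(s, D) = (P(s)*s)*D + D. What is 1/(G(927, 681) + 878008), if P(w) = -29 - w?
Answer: 1/604387705 ≈ 1.6546e-9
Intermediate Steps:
G(s, D) = 6 - D - D*s*(-29 - s) (G(s, D) = 6 - (((-29 - s)*s)*D + D) = 6 - ((s*(-29 - s))*D + D) = 6 - (D*s*(-29 - s) + D) = 6 - (D + D*s*(-29 - s)) = 6 + (-D - D*s*(-29 - s)) = 6 - D - D*s*(-29 - s))
1/(G(927, 681) + 878008) = 1/((6 - 1*681 + 681*927*(29 + 927)) + 878008) = 1/((6 - 681 + 681*927*956) + 878008) = 1/((6 - 681 + 603510372) + 878008) = 1/(603509697 + 878008) = 1/604387705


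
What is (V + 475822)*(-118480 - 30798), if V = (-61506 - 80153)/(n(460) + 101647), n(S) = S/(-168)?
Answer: -303229333166405960/4269059 ≈ -7.1029e+10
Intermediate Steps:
n(S) = -S/168 (n(S) = S*(-1/168) = -S/168)
V = -5949678/4269059 (V = (-61506 - 80153)/(-1/168*460 + 101647) = -141659/(-115/42 + 101647) = -141659/4269059/42 = -141659*42/4269059 = -5949678/4269059 ≈ -1.3937)
(V + 475822)*(-118480 - 30798) = (-5949678/4269059 + 475822)*(-118480 - 30798) = (2031306241820/4269059)*(-149278) = -303229333166405960/4269059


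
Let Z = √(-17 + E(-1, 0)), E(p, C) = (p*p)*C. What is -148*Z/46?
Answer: -74*I*√17/23 ≈ -13.266*I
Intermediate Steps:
E(p, C) = C*p² (E(p, C) = p²*C = C*p²)
Z = I*√17 (Z = √(-17 + 0*(-1)²) = √(-17 + 0*1) = √(-17 + 0) = √(-17) = I*√17 ≈ 4.1231*I)
-148*Z/46 = -148*I*√17/46 = -74*I*√17/23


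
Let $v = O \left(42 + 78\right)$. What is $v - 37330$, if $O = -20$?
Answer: $-39730$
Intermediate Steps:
$v = -2400$ ($v = - 20 \left(42 + 78\right) = \left(-20\right) 120 = -2400$)
$v - 37330 = -2400 - 37330 = -39730$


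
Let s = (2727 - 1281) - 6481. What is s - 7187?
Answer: -12222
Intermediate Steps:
s = -5035 (s = 1446 - 6481 = -5035)
s - 7187 = -5035 - 7187 = -12222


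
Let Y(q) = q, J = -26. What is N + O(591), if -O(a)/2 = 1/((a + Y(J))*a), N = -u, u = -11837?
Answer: 3952551853/333915 ≈ 11837.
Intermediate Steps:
N = 11837 (N = -1*(-11837) = 11837)
O(a) = -2/(a*(-26 + a)) (O(a) = -2/((a - 26)*a) = -2/((-26 + a)*a) = -2/(a*(-26 + a)))
N + O(591) = 11837 - 2/(591*(-26 + 591)) = 11837 - 2*1/591/565 = 11837 - 2*1/591*1/565 = 11837 - 2/333915 = 3952551853/333915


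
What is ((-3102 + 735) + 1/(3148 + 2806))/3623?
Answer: -14093117/21571342 ≈ -0.65333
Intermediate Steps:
((-3102 + 735) + 1/(3148 + 2806))/3623 = (-2367 + 1/5954)*(1/3623) = -14093117/5954*1/3623 = -14093117/21571342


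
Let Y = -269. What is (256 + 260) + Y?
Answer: 247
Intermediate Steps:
(256 + 260) + Y = (256 + 260) - 269 = 516 - 269 = 247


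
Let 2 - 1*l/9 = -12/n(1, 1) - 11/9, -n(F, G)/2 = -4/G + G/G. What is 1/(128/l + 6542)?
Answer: 47/307602 ≈ 0.00015279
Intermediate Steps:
n(F, G) = -2 + 8/G (n(F, G) = -2*(-4/G + G/G) = -2*(-4/G + 1) = -2*(1 - 4/G) = -2 + 8/G)
l = 47 (l = 18 - 9*(-12/(-2 + 8/1) - 11/9) = 18 - 9*(-12/(-2 + 8*1) - 11*⅑) = 18 - 9*(-12/(-2 + 8) - 11/9) = 18 - 9*(-12/6 - 11/9) = 18 - 9*(-12*⅙ - 11/9) = 18 - 9*(-2 - 11/9) = 18 - 9*(-29/9) = 18 + 29 = 47)
1/(128/l + 6542) = 1/(128/47 + 6542) = 1/(307602/47) = 47/307602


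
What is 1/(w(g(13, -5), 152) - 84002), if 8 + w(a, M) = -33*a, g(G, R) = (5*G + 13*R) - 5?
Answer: -1/83845 ≈ -1.1927e-5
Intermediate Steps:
g(G, R) = -5 + 5*G + 13*R
w(a, M) = -8 - 33*a
1/(w(g(13, -5), 152) - 84002) = 1/((-8 - 33*(-5 + 5*13 + 13*(-5))) - 84002) = 1/((-8 - 33*(-5 + 65 - 65)) - 84002) = 1/((-8 - 33*(-5)) - 84002) = 1/((-8 + 165) - 84002) = 1/(157 - 84002) = 1/(-83845) = -1/83845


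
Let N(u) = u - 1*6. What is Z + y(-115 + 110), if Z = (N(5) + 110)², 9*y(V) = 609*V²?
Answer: 40718/3 ≈ 13573.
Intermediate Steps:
N(u) = -6 + u (N(u) = u - 6 = -6 + u)
y(V) = 203*V²/3 (y(V) = (609*V²)/9 = 203*V²/3)
Z = 11881 (Z = ((-6 + 5) + 110)² = (-1 + 110)² = 109² = 11881)
Z + y(-115 + 110) = 11881 + 203*(-115 + 110)²/3 = 11881 + (203/3)*(-5)² = 11881 + (203/3)*25 = 11881 + 5075/3 = 40718/3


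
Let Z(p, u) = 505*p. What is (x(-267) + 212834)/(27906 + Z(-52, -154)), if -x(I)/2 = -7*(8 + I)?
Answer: 104604/823 ≈ 127.10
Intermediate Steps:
x(I) = 112 + 14*I (x(I) = -(-14)*(8 + I) = -2*(-56 - 7*I) = 112 + 14*I)
(x(-267) + 212834)/(27906 + Z(-52, -154)) = ((112 + 14*(-267)) + 212834)/(27906 + 505*(-52)) = ((112 - 3738) + 212834)/(27906 - 26260) = (-3626 + 212834)/1646 = 209208*(1/1646) = 104604/823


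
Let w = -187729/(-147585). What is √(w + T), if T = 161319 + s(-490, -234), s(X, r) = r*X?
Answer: 38*√4162893346335/147585 ≈ 525.34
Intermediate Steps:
s(X, r) = X*r
w = 187729/147585 (w = -187729*(-1/147585) = 187729/147585 ≈ 1.2720)
T = 275979 (T = 161319 - 490*(-234) = 161319 + 114660 = 275979)
√(w + T) = √(187729/147585 + 275979) = √(40730548444/147585) = 38*√4162893346335/147585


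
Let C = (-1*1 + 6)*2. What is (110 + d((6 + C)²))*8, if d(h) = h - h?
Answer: 880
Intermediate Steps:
C = 10 (C = (-1 + 6)*2 = 5*2 = 10)
d(h) = 0
(110 + d((6 + C)²))*8 = (110 + 0)*8 = 110*8 = 880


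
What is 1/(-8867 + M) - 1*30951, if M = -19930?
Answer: -891295948/28797 ≈ -30951.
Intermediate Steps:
1/(-8867 + M) - 1*30951 = 1/(-8867 - 19930) - 1*30951 = 1/(-28797) - 30951 = -1/28797 - 30951 = -891295948/28797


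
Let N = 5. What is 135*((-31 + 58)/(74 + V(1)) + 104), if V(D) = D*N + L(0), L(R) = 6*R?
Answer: 1112805/79 ≈ 14086.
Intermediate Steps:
V(D) = 5*D (V(D) = D*5 + 6*0 = 5*D + 0 = 5*D)
135*((-31 + 58)/(74 + V(1)) + 104) = 135*((-31 + 58)/(74 + 5*1) + 104) = 135*(27/(74 + 5) + 104) = 135*(27/79 + 104) = 135*(8243/79) = 1112805/79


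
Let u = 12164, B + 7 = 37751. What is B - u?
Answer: 25580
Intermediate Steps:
B = 37744 (B = -7 + 37751 = 37744)
B - u = 37744 - 1*12164 = 37744 - 12164 = 25580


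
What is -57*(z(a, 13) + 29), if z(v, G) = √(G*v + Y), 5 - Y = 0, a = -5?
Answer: -1653 - 114*I*√15 ≈ -1653.0 - 441.52*I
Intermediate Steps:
Y = 5 (Y = 5 - 1*0 = 5 + 0 = 5)
z(v, G) = √(5 + G*v) (z(v, G) = √(G*v + 5) = √(5 + G*v))
-57*(z(a, 13) + 29) = -57*(√(5 + 13*(-5)) + 29) = -57*(√(5 - 65) + 29) = -57*(√(-60) + 29) = -57*(2*I*√15 + 29) = -57*(29 + 2*I*√15) = -1653 - 114*I*√15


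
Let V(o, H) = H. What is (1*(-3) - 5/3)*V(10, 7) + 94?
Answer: 184/3 ≈ 61.333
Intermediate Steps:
(1*(-3) - 5/3)*V(10, 7) + 94 = (1*(-3) - 5/3)*7 + 94 = (-3 - 5*1/3)*7 + 94 = (-3 - 5/3)*7 + 94 = -14/3*7 + 94 = -98/3 + 94 = 184/3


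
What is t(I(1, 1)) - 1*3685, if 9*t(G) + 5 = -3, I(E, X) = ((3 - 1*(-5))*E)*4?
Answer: -33173/9 ≈ -3685.9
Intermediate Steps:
I(E, X) = 32*E (I(E, X) = ((3 + 5)*E)*4 = (8*E)*4 = 32*E)
t(G) = -8/9 (t(G) = -5/9 + (⅑)*(-3) = -5/9 - ⅓ = -8/9)
t(I(1, 1)) - 1*3685 = -8/9 - 1*3685 = -8/9 - 3685 = -33173/9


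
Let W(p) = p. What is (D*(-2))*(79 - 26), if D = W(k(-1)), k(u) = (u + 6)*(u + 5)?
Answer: -2120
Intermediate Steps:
k(u) = (5 + u)*(6 + u) (k(u) = (6 + u)*(5 + u) = (5 + u)*(6 + u))
D = 20 (D = 30 + (-1)² + 11*(-1) = 30 + 1 - 11 = 20)
(D*(-2))*(79 - 26) = (20*(-2))*(79 - 26) = -40*53 = -2120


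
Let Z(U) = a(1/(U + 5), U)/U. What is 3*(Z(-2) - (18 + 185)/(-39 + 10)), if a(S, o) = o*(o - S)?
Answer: 14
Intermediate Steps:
Z(U) = U - 1/(5 + U) (Z(U) = (U*(U - 1/(U + 5)))/U = (U*(U - 1/(5 + U)))/U = U - 1/(5 + U))
3*(Z(-2) - (18 + 185)/(-39 + 10)) = 3*((-1 - 2*(5 - 2))/(5 - 2) - (18 + 185)/(-39 + 10)) = 3*((-1 - 2*3)/3 - 203/(-29)) = 3*((-1 - 6)/3 - 203*(-1)/29) = 3*((1/3)*(-7) - 1*(-7)) = 3*(-7/3 + 7) = 3*(14/3) = 14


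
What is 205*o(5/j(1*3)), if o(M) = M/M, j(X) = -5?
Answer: 205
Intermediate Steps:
o(M) = 1
205*o(5/j(1*3)) = 205*1 = 205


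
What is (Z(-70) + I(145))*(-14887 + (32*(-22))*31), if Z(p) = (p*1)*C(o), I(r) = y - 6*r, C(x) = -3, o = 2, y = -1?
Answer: 24265971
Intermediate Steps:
I(r) = -1 - 6*r
Z(p) = -3*p (Z(p) = (p*1)*(-3) = p*(-3) = -3*p)
(Z(-70) + I(145))*(-14887 + (32*(-22))*31) = (-3*(-70) + (-1 - 6*145))*(-14887 + (32*(-22))*31) = (210 + (-1 - 870))*(-14887 - 704*31) = (210 - 871)*(-14887 - 21824) = -661*(-36711) = 24265971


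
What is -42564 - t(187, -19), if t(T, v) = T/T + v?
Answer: -42546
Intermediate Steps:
t(T, v) = 1 + v
-42564 - t(187, -19) = -42564 - (1 - 19) = -42564 - 1*(-18) = -42564 + 18 = -42546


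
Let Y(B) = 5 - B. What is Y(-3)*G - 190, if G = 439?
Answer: 3322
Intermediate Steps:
Y(-3)*G - 190 = (5 - 1*(-3))*439 - 190 = (5 + 3)*439 - 190 = 8*439 - 190 = 3512 - 190 = 3322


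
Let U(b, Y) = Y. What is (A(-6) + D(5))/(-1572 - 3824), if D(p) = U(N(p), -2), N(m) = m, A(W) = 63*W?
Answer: 5/71 ≈ 0.070423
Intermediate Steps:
D(p) = -2
(A(-6) + D(5))/(-1572 - 3824) = (63*(-6) - 2)/(-1572 - 3824) = (-378 - 2)/(-5396) = -380*(-1/5396) = 5/71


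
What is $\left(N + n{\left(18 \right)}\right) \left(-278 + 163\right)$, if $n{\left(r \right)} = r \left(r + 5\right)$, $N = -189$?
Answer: $-25875$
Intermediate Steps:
$n{\left(r \right)} = r \left(5 + r\right)$
$\left(N + n{\left(18 \right)}\right) \left(-278 + 163\right) = \left(-189 + 18 \left(5 + 18\right)\right) \left(-278 + 163\right) = \left(-189 + 18 \cdot 23\right) \left(-115\right) = \left(-189 + 414\right) \left(-115\right) = 225 \left(-115\right) = -25875$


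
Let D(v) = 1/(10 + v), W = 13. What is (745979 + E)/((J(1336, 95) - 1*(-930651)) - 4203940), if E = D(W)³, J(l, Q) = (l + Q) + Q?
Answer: -9076326494/39807540421 ≈ -0.22801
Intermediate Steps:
J(l, Q) = l + 2*Q (J(l, Q) = (Q + l) + Q = l + 2*Q)
E = 1/12167 (E = (1/(10 + 13))³ = (1/23)³ = 1/12167 ≈ 8.2190e-5)
(745979 + E)/((J(1336, 95) - 1*(-930651)) - 4203940) = (745979 + 1/12167)/(((1336 + 2*95) - 1*(-930651)) - 4203940) = 9076326494/(12167*(((1336 + 190) + 930651) - 4203940)) = 9076326494/(12167*((1526 + 930651) - 4203940)) = 9076326494/(12167*(932177 - 4203940)) = (9076326494/12167)/(-3271763) = (9076326494/12167)*(-1/3271763) = -9076326494/39807540421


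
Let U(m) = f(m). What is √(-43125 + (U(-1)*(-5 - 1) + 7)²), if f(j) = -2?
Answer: 2*I*√10691 ≈ 206.79*I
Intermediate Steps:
U(m) = -2
√(-43125 + (U(-1)*(-5 - 1) + 7)²) = √(-43125 + (-2*(-5 - 1) + 7)²) = √(-43125 + (-2*(-6) + 7)²) = √(-43125 + (12 + 7)²) = √(-43125 + 19²) = √(-43125 + 361) = √(-42764) = 2*I*√10691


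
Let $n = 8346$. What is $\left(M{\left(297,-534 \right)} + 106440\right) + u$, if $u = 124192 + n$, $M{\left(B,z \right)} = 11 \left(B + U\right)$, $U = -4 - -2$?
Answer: $242223$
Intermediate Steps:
$U = -2$ ($U = -4 + 2 = -2$)
$M{\left(B,z \right)} = -22 + 11 B$ ($M{\left(B,z \right)} = 11 \left(B - 2\right) = 11 \left(-2 + B\right) = -22 + 11 B$)
$u = 132538$ ($u = 124192 + 8346 = 132538$)
$\left(M{\left(297,-534 \right)} + 106440\right) + u = \left(\left(-22 + 11 \cdot 297\right) + 106440\right) + 132538 = \left(\left(-22 + 3267\right) + 106440\right) + 132538 = \left(3245 + 106440\right) + 132538 = 109685 + 132538 = 242223$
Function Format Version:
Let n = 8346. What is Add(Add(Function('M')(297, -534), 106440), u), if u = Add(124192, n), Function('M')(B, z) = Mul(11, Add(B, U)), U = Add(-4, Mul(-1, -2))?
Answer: 242223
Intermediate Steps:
U = -2 (U = Add(-4, 2) = -2)
Function('M')(B, z) = Add(-22, Mul(11, B)) (Function('M')(B, z) = Mul(11, Add(B, -2)) = Mul(11, Add(-2, B)) = Add(-22, Mul(11, B)))
u = 132538 (u = Add(124192, 8346) = 132538)
Add(Add(Function('M')(297, -534), 106440), u) = Add(Add(Add(-22, Mul(11, 297)), 106440), 132538) = Add(Add(Add(-22, 3267), 106440), 132538) = Add(Add(3245, 106440), 132538) = Add(109685, 132538) = 242223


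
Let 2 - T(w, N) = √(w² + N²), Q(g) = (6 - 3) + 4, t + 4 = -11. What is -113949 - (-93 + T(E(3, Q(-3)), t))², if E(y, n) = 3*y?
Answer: -122536 - 546*√34 ≈ -1.2572e+5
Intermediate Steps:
t = -15 (t = -4 - 11 = -15)
Q(g) = 7 (Q(g) = 3 + 4 = 7)
T(w, N) = 2 - √(N² + w²) (T(w, N) = 2 - √(w² + N²) = 2 - √(N² + w²))
-113949 - (-93 + T(E(3, Q(-3)), t))² = -113949 - (-93 + (2 - √((-15)² + (3*3)²)))² = -113949 - (-93 + (2 - √(225 + 9²)))² = -113949 - (-93 + (2 - √(225 + 81)))² = -113949 - (-93 + (2 - √306))² = -113949 - (-93 + (2 - 3*√34))² = -113949 - (-91 - 3*√34)²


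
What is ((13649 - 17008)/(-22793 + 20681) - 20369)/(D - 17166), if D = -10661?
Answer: 43015969/58770624 ≈ 0.73193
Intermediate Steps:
((13649 - 17008)/(-22793 + 20681) - 20369)/(D - 17166) = ((13649 - 17008)/(-22793 + 20681) - 20369)/(-10661 - 17166) = (-3359/(-2112) - 20369)/(-27827) = (-3359*(-1/2112) - 20369)*(-1/27827) = (3359/2112 - 20369)*(-1/27827) = -43015969/2112*(-1/27827) = 43015969/58770624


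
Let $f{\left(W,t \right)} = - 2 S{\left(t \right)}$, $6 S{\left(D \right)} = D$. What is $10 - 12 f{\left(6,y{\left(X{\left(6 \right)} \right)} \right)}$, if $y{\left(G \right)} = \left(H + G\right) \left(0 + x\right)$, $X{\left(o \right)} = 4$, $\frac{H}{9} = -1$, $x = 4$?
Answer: $-70$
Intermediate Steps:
$S{\left(D \right)} = \frac{D}{6}$
$H = -9$ ($H = 9 \left(-1\right) = -9$)
$y{\left(G \right)} = -36 + 4 G$ ($y{\left(G \right)} = \left(-9 + G\right) \left(0 + 4\right) = \left(-9 + G\right) 4 = -36 + 4 G$)
$f{\left(W,t \right)} = - \frac{t}{3}$ ($f{\left(W,t \right)} = - 2 \frac{t}{6} = - \frac{t}{3}$)
$10 - 12 f{\left(6,y{\left(X{\left(6 \right)} \right)} \right)} = 10 - 12 \left(- \frac{-36 + 4 \cdot 4}{3}\right) = 10 - 12 \left(- \frac{-36 + 16}{3}\right) = 10 - 12 \left(\left(- \frac{1}{3}\right) \left(-20\right)\right) = 10 - 80 = -70$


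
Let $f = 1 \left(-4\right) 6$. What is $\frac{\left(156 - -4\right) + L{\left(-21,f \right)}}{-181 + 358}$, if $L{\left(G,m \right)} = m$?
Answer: $\frac{136}{177} \approx 0.76836$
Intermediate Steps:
$f = -24$ ($f = \left(-4\right) 6 = -24$)
$\frac{\left(156 - -4\right) + L{\left(-21,f \right)}}{-181 + 358} = \frac{\left(156 - -4\right) - 24}{-181 + 358} = \frac{\left(156 + 4\right) - 24}{177} = \left(160 - 24\right) \frac{1}{177} = 136 \cdot \frac{1}{177} = \frac{136}{177}$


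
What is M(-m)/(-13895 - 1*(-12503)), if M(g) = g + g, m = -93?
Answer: -31/232 ≈ -0.13362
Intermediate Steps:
M(g) = 2*g
M(-m)/(-13895 - 1*(-12503)) = (2*(-1*(-93)))/(-13895 - 1*(-12503)) = (2*93)/(-13895 + 12503) = 186/(-1392) = 186*(-1/1392) = -31/232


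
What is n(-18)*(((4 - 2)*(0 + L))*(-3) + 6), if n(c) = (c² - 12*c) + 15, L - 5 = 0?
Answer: -13320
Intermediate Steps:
L = 5 (L = 5 + 0 = 5)
n(c) = 15 + c² - 12*c
n(-18)*(((4 - 2)*(0 + L))*(-3) + 6) = (15 + (-18)² - 12*(-18))*(((4 - 2)*(0 + 5))*(-3) + 6) = (15 + 324 + 216)*((2*5)*(-3) + 6) = 555*(10*(-3) + 6) = 555*(-30 + 6) = 555*(-24) = -13320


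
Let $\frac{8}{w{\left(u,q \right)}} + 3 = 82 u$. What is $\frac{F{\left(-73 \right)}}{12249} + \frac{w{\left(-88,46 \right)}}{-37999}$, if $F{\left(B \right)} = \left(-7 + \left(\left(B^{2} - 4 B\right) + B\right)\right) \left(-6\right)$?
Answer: $- \frac{1013318790126}{373342416941} \approx -2.7142$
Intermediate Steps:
$w{\left(u,q \right)} = \frac{8}{-3 + 82 u}$
$F{\left(B \right)} = 42 - 6 B^{2} + 18 B$ ($F{\left(B \right)} = \left(-7 + \left(B^{2} - 3 B\right)\right) \left(-6\right) = \left(-7 + B^{2} - 3 B\right) \left(-6\right) = 42 - 6 B^{2} + 18 B$)
$\frac{F{\left(-73 \right)}}{12249} + \frac{w{\left(-88,46 \right)}}{-37999} = \frac{42 - 6 \left(-73\right)^{2} + 18 \left(-73\right)}{12249} + \frac{8 \frac{1}{-3 + 82 \left(-88\right)}}{-37999} = \left(42 - 31974 - 1314\right) \frac{1}{12249} + \frac{8}{-3 - 7216} \left(- \frac{1}{37999}\right) = \left(42 - 31974 - 1314\right) \frac{1}{12249} + \frac{8}{-7219} \left(- \frac{1}{37999}\right) = \left(-33246\right) \frac{1}{12249} + 8 \left(- \frac{1}{7219}\right) \left(- \frac{1}{37999}\right) = - \frac{3694}{1361} - - \frac{8}{274314781} = - \frac{3694}{1361} + \frac{8}{274314781} = - \frac{1013318790126}{373342416941}$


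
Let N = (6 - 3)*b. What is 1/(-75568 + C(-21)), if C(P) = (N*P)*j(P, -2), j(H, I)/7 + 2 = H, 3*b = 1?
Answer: -1/72187 ≈ -1.3853e-5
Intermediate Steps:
b = ⅓ (b = (⅓)*1 = ⅓ ≈ 0.33333)
j(H, I) = -14 + 7*H
N = 1 (N = (6 - 3)*(⅓) = 3*(⅓) = 1)
C(P) = P*(-14 + 7*P) (C(P) = (1*P)*(-14 + 7*P) = P*(-14 + 7*P))
1/(-75568 + C(-21)) = 1/(-75568 + 7*(-21)*(-2 - 21)) = 1/(-75568 + 7*(-21)*(-23)) = 1/(-75568 + 3381) = 1/(-72187) = -1/72187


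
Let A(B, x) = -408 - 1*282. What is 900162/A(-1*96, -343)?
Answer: -150027/115 ≈ -1304.6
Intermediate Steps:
A(B, x) = -690 (A(B, x) = -408 - 282 = -690)
900162/A(-1*96, -343) = 900162/(-690) = 900162*(-1/690) = -150027/115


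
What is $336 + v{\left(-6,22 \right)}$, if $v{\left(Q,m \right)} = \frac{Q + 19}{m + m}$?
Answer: $\frac{14797}{44} \approx 336.3$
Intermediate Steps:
$v{\left(Q,m \right)} = \frac{19 + Q}{2 m}$
$336 + v{\left(-6,22 \right)} = 336 + \frac{19 - 6}{2 \cdot 22} = 336 + \frac{1}{2} \cdot \frac{1}{22} \cdot 13 = 336 + \frac{13}{44} = \frac{14797}{44}$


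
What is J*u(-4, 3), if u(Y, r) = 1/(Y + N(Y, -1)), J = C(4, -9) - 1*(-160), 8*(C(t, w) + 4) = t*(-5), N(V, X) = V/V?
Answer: -307/6 ≈ -51.167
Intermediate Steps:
N(V, X) = 1
C(t, w) = -4 - 5*t/8 (C(t, w) = -4 + (t*(-5))/8 = -4 + (-5*t)/8 = -4 - 5*t/8)
J = 307/2 (J = (-4 - 5/8*4) - 1*(-160) = (-4 - 5/2) + 160 = -13/2 + 160 = 307/2 ≈ 153.50)
u(Y, r) = 1/(1 + Y) (u(Y, r) = 1/(Y + 1) = 1/(1 + Y))
J*u(-4, 3) = 307/(2*(1 - 4)) = (307/2)/(-3) = (307/2)*(-1/3) = -307/6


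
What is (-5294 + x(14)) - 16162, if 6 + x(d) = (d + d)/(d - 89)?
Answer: -1609678/75 ≈ -21462.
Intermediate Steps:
x(d) = -6 + 2*d/(-89 + d) (x(d) = -6 + (d + d)/(d - 89) = -6 + (2*d)/(-89 + d) = -6 + 2*d/(-89 + d))
(-5294 + x(14)) - 16162 = (-5294 + 2*(267 - 2*14)/(-89 + 14)) - 16162 = (-5294 + 2*(267 - 28)/(-75)) - 16162 = (-5294 + 2*(-1/75)*239) - 16162 = (-5294 - 478/75) - 16162 = -397528/75 - 16162 = -1609678/75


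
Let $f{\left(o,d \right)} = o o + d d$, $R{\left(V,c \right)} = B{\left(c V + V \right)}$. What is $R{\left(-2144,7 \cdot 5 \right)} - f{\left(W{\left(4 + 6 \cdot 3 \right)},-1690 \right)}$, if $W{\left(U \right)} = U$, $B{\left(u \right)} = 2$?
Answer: $-2856582$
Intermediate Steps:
$R{\left(V,c \right)} = 2$
$f{\left(o,d \right)} = d^{2} + o^{2}$ ($f{\left(o,d \right)} = o^{2} + d^{2} = d^{2} + o^{2}$)
$R{\left(-2144,7 \cdot 5 \right)} - f{\left(W{\left(4 + 6 \cdot 3 \right)},-1690 \right)} = 2 - \left(\left(-1690\right)^{2} + \left(4 + 6 \cdot 3\right)^{2}\right) = 2 - \left(2856100 + \left(4 + 18\right)^{2}\right) = 2 - \left(2856100 + 22^{2}\right) = 2 - \left(2856100 + 484\right) = 2 - 2856584 = -2856582$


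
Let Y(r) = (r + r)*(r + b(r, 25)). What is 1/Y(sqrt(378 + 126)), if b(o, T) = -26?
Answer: -1/344 - 13*sqrt(14)/14448 ≈ -0.0062736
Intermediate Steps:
Y(r) = 2*r*(-26 + r) (Y(r) = (r + r)*(r - 26) = (2*r)*(-26 + r) = 2*r*(-26 + r))
1/Y(sqrt(378 + 126)) = 1/(2*sqrt(378 + 126)*(-26 + sqrt(378 + 126))) = 1/(2*sqrt(504)*(-26 + sqrt(504))) = 1/(2*(6*sqrt(14))*(-26 + 6*sqrt(14))) = 1/(12*sqrt(14)*(-26 + 6*sqrt(14))) = sqrt(14)/(168*(-26 + 6*sqrt(14)))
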